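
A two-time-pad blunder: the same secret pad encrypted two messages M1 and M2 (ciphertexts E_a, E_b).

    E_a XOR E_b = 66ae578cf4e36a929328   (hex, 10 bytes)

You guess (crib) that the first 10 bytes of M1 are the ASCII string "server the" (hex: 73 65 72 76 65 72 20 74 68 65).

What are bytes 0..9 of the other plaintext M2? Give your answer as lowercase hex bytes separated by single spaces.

Since E_a ⊕ E_b = M1 ⊕ M2, XORing with the guessed M1 bytes yields the corresponding M2 bytes: M2 = (E_a ⊕ E_b) ⊕ M1.
01100110 xor 01110011 = 00010101
10101110 xor 01100101 = 11001011
01010111 xor 01110010 = 00100101
10001100 xor 01110110 = 11111010
11110100 xor 01100101 = 10010001
11100011 xor 01110010 = 10010001
01101010 xor 00100000 = 01001010
10010010 xor 01110100 = 11100110
10010011 xor 01101000 = 11111011
00101000 xor 01100101 = 01001101

15 cb 25 fa 91 91 4a e6 fb 4d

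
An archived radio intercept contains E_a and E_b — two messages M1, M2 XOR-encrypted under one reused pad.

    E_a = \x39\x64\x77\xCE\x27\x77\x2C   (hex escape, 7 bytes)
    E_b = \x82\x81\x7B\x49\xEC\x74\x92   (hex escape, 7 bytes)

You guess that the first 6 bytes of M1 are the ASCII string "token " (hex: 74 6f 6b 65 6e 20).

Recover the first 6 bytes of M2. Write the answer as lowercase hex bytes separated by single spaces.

First, E_a ⊕ E_b = (M1 ⊕ K) ⊕ (M2 ⊕ K) = M1 ⊕ M2, so the key drops out. Then M2 = (M1 ⊕ M2) ⊕ M1 over the first 6 bytes.
byte 0: (39 xor 82) xor 74 = bb xor 74 = cf
byte 1: (64 xor 81) xor 6f = e5 xor 6f = 8a
byte 2: (77 xor 7b) xor 6b = 0c xor 6b = 67
byte 3: (ce xor 49) xor 65 = 87 xor 65 = e2
byte 4: (27 xor ec) xor 6e = cb xor 6e = a5
byte 5: (77 xor 74) xor 20 = 03 xor 20 = 23

cf 8a 67 e2 a5 23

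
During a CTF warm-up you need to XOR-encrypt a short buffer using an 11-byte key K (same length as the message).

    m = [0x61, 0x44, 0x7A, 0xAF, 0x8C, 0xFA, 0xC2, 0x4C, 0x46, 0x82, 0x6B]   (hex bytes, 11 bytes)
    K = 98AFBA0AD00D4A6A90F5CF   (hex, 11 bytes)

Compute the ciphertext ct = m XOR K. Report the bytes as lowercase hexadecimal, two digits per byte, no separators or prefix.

XOR is its own inverse, so applying the key byte-wise gives the result directly.
61 ⊕ 98 = f9
44 ⊕ af = eb
7a ⊕ ba = c0
af ⊕ 0a = a5
8c ⊕ d0 = 5c
fa ⊕ 0d = f7
c2 ⊕ 4a = 88
4c ⊕ 6a = 26
46 ⊕ 90 = d6
82 ⊕ f5 = 77
6b ⊕ cf = a4

f9ebc0a55cf78826d677a4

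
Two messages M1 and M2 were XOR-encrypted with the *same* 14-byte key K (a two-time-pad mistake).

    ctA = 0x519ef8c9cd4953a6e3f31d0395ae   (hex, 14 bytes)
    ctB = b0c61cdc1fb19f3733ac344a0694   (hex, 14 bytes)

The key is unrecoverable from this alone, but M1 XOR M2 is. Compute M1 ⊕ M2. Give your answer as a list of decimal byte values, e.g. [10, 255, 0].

[225, 88, 228, 21, 210, 248, 204, 145, 208, 95, 41, 73, 147, 58]

ctA ⊕ ctB = (M1 ⊕ K) ⊕ (M2 ⊕ K) = M1 ⊕ M2 — the shared key cancels under XOR.
01010001 ⊕ 10110000 = 11100001
10011110 ⊕ 11000110 = 01011000
11111000 ⊕ 00011100 = 11100100
11001001 ⊕ 11011100 = 00010101
11001101 ⊕ 00011111 = 11010010
01001001 ⊕ 10110001 = 11111000
01010011 ⊕ 10011111 = 11001100
10100110 ⊕ 00110111 = 10010001
11100011 ⊕ 00110011 = 11010000
11110011 ⊕ 10101100 = 01011111
00011101 ⊕ 00110100 = 00101001
00000011 ⊕ 01001010 = 01001001
10010101 ⊕ 00000110 = 10010011
10101110 ⊕ 10010100 = 00111010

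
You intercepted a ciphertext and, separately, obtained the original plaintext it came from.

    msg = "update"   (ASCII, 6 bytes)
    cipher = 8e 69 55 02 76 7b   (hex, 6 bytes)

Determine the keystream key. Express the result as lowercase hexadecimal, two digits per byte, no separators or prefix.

Since cipher = msg ⊕ key, XORing both sides with msg gives key = msg ⊕ cipher.
75 XOR 8e = fb
70 XOR 69 = 19
64 XOR 55 = 31
61 XOR 02 = 63
74 XOR 76 = 02
65 XOR 7b = 1e

fb193163021e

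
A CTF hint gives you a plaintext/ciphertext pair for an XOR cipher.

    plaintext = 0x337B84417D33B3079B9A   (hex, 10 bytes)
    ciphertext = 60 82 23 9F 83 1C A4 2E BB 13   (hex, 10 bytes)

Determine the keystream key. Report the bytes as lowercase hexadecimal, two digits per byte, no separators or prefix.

Since ciphertext = plaintext ⊕ key, XORing both sides with plaintext gives key = plaintext ⊕ ciphertext.
 51 ^  96 =  83
123 ^ 130 = 249
132 ^  35 = 167
 65 ^ 159 = 222
125 ^ 131 = 254
 51 ^  28 =  47
179 ^ 164 =  23
  7 ^  46 =  41
155 ^ 187 =  32
154 ^  19 = 137

53f9a7defe2f17292089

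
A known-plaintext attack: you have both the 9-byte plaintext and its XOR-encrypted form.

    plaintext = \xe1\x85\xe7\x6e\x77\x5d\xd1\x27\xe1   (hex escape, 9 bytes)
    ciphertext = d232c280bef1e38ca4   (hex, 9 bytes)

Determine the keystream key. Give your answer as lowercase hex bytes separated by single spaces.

33 b7 25 ee c9 ac 32 ab 45

Since ciphertext = plaintext ⊕ key, XORing both sides with plaintext gives key = plaintext ⊕ ciphertext.
e1 xor d2 = 33
85 xor 32 = b7
e7 xor c2 = 25
6e xor 80 = ee
77 xor be = c9
5d xor f1 = ac
d1 xor e3 = 32
27 xor 8c = ab
e1 xor a4 = 45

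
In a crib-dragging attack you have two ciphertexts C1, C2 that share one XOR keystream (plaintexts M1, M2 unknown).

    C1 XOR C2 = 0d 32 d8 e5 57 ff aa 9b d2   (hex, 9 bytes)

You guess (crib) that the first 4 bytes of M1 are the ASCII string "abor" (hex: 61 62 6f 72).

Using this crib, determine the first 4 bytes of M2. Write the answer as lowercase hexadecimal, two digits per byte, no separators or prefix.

Since C1 ⊕ C2 = M1 ⊕ M2, XORing with the guessed M1 bytes yields the corresponding M2 bytes: M2 = (C1 ⊕ C2) ⊕ M1.
byte 0: 0d XOR 61 = 6c
byte 1: 32 XOR 62 = 50
byte 2: d8 XOR 6f = b7
byte 3: e5 XOR 72 = 97

6c50b797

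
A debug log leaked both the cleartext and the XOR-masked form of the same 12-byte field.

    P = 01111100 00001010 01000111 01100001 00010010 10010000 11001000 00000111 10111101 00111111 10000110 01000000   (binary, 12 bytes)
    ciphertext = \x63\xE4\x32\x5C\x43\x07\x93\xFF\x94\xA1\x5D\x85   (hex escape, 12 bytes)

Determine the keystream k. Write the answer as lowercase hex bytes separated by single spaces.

1f ee 75 3d 51 97 5b f8 29 9e db c5

Since ciphertext = P ⊕ k, XORing both sides with P gives k = P ⊕ ciphertext.
byte 0: 124 ^  99 =  31
byte 1:  10 ^ 228 = 238
byte 2:  71 ^  50 = 117
byte 3:  97 ^  92 =  61
byte 4:  18 ^  67 =  81
byte 5: 144 ^   7 = 151
byte 6: 200 ^ 147 =  91
byte 7:   7 ^ 255 = 248
byte 8: 189 ^ 148 =  41
byte 9:  63 ^ 161 = 158
byte 10: 134 ^  93 = 219
byte 11:  64 ^ 133 = 197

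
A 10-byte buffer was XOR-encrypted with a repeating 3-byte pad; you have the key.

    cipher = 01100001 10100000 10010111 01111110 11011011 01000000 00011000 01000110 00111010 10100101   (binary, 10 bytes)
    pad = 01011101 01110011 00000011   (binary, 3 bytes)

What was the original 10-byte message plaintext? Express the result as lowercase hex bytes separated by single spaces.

The 3-byte key repeats, so the effective keystream is 5d 73 03 5d 73 03 5d 73 03 5d.
byte 0: 01100001 ^ 01011101 = 00111100
byte 1: 10100000 ^ 01110011 = 11010011
byte 2: 10010111 ^ 00000011 = 10010100
byte 3: 01111110 ^ 01011101 = 00100011
byte 4: 11011011 ^ 01110011 = 10101000
byte 5: 01000000 ^ 00000011 = 01000011
byte 6: 00011000 ^ 01011101 = 01000101
byte 7: 01000110 ^ 01110011 = 00110101
byte 8: 00111010 ^ 00000011 = 00111001
byte 9: 10100101 ^ 01011101 = 11111000

3c d3 94 23 a8 43 45 35 39 f8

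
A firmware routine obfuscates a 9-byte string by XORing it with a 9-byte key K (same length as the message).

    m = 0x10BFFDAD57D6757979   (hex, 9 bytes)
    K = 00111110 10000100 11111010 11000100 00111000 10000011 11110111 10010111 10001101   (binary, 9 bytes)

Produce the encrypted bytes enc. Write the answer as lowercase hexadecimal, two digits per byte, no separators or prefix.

XOR is its own inverse, so applying the key byte-wise gives the result directly.
10 ⊕ 3e = 2e
bf ⊕ 84 = 3b
fd ⊕ fa = 07
ad ⊕ c4 = 69
57 ⊕ 38 = 6f
d6 ⊕ 83 = 55
75 ⊕ f7 = 82
79 ⊕ 97 = ee
79 ⊕ 8d = f4

2e3b07696f5582eef4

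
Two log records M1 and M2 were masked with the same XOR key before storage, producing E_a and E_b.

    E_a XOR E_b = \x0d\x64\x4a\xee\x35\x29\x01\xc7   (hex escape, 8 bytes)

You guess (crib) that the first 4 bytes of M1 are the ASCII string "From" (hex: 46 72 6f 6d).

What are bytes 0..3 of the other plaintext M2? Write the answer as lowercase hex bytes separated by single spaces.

Since E_a ⊕ E_b = M1 ⊕ M2, XORing with the guessed M1 bytes yields the corresponding M2 bytes: M2 = (E_a ⊕ E_b) ⊕ M1.
byte 0: 0d ^ 46 = 4b
byte 1: 64 ^ 72 = 16
byte 2: 4a ^ 6f = 25
byte 3: ee ^ 6d = 83

4b 16 25 83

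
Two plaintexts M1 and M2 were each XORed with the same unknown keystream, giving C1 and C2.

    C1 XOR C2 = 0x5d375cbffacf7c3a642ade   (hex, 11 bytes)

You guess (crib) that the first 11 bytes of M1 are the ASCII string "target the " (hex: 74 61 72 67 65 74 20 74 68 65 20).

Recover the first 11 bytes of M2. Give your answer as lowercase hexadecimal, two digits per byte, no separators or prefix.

29562ed89fbb5c4e0c4ffe

Since C1 ⊕ C2 = M1 ⊕ M2, XORing with the guessed M1 bytes yields the corresponding M2 bytes: M2 = (C1 ⊕ C2) ⊕ M1.
byte 0:  93 xor 116 =  41
byte 1:  55 xor  97 =  86
byte 2:  92 xor 114 =  46
byte 3: 191 xor 103 = 216
byte 4: 250 xor 101 = 159
byte 5: 207 xor 116 = 187
byte 6: 124 xor  32 =  92
byte 7:  58 xor 116 =  78
byte 8: 100 xor 104 =  12
byte 9:  42 xor 101 =  79
byte 10: 222 xor  32 = 254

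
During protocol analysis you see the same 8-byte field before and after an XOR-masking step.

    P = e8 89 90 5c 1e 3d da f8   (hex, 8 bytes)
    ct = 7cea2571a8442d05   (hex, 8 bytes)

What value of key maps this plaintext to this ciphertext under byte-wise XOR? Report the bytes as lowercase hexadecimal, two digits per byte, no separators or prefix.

9463b52db679f7fd

Since ct = P ⊕ key, XORing both sides with P gives key = P ⊕ ct.
11101000 xor 01111100 = 10010100
10001001 xor 11101010 = 01100011
10010000 xor 00100101 = 10110101
01011100 xor 01110001 = 00101101
00011110 xor 10101000 = 10110110
00111101 xor 01000100 = 01111001
11011010 xor 00101101 = 11110111
11111000 xor 00000101 = 11111101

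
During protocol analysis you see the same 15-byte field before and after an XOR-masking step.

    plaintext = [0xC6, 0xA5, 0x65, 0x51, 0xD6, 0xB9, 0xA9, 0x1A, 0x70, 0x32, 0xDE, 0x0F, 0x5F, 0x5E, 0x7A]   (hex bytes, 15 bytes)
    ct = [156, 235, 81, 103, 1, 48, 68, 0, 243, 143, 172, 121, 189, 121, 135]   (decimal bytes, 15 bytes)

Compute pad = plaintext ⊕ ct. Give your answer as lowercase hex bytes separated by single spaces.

5a 4e 34 36 d7 89 ed 1a 83 bd 72 76 e2 27 fd

Since ct = plaintext ⊕ pad, XORing both sides with plaintext gives pad = plaintext ⊕ ct.
byte 0: 198 xor 156 =  90
byte 1: 165 xor 235 =  78
byte 2: 101 xor  81 =  52
byte 3:  81 xor 103 =  54
byte 4: 214 xor   1 = 215
byte 5: 185 xor  48 = 137
byte 6: 169 xor  68 = 237
byte 7:  26 xor   0 =  26
byte 8: 112 xor 243 = 131
byte 9:  50 xor 143 = 189
byte 10: 222 xor 172 = 114
byte 11:  15 xor 121 = 118
byte 12:  95 xor 189 = 226
byte 13:  94 xor 121 =  39
byte 14: 122 xor 135 = 253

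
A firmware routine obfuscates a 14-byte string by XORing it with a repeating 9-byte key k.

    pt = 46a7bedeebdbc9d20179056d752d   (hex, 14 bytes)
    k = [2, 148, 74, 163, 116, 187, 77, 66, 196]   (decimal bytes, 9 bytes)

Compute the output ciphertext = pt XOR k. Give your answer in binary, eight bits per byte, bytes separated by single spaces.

01000100 00110011 11110100 01111101 10011111 01100000 10000100 10010000 11000101 01111011 10010001 00100111 11010110 01011001

The 9-byte key repeats, so the effective keystream is 02 94 4a a3 74 bb 4d 42 c4 02 94 4a a3 74.
byte 0: 46 XOR 02 = 44
byte 1: a7 XOR 94 = 33
byte 2: be XOR 4a = f4
byte 3: de XOR a3 = 7d
byte 4: eb XOR 74 = 9f
byte 5: db XOR bb = 60
byte 6: c9 XOR 4d = 84
byte 7: d2 XOR 42 = 90
byte 8: 01 XOR c4 = c5
byte 9: 79 XOR 02 = 7b
byte 10: 05 XOR 94 = 91
byte 11: 6d XOR 4a = 27
byte 12: 75 XOR a3 = d6
byte 13: 2d XOR 74 = 59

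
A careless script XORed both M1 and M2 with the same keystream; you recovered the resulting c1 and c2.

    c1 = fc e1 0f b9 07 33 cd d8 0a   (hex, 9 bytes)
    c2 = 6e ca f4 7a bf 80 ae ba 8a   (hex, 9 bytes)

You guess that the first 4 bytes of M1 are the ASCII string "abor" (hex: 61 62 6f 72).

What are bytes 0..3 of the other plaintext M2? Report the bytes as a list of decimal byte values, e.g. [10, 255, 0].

First, c1 ⊕ c2 = (M1 ⊕ K) ⊕ (M2 ⊕ K) = M1 ⊕ M2, so the key drops out. Then M2 = (M1 ⊕ M2) ⊕ M1 over the first 4 bytes.
byte 0: (fc xor 6e) xor 61 = 92 xor 61 = f3
byte 1: (e1 xor ca) xor 62 = 2b xor 62 = 49
byte 2: (0f xor f4) xor 6f = fb xor 6f = 94
byte 3: (b9 xor 7a) xor 72 = c3 xor 72 = b1

[243, 73, 148, 177]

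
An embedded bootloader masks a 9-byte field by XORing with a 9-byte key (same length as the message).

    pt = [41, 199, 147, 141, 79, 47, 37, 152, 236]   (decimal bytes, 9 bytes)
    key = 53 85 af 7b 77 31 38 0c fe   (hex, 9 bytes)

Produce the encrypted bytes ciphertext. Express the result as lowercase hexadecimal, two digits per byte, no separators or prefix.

7a423cf6381e1d9412

29 XOR 53 = 7a
c7 XOR 85 = 42
93 XOR af = 3c
8d XOR 7b = f6
4f XOR 77 = 38
2f XOR 31 = 1e
25 XOR 38 = 1d
98 XOR 0c = 94
ec XOR fe = 12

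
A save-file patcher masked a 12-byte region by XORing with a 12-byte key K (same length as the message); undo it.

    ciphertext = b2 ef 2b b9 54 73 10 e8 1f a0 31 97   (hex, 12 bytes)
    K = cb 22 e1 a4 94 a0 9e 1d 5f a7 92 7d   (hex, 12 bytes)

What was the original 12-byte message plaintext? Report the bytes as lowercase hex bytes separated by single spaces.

XOR is its own inverse, so applying the key byte-wise gives the result directly.
byte 0: 10110010 ^ 11001011 = 01111001
byte 1: 11101111 ^ 00100010 = 11001101
byte 2: 00101011 ^ 11100001 = 11001010
byte 3: 10111001 ^ 10100100 = 00011101
byte 4: 01010100 ^ 10010100 = 11000000
byte 5: 01110011 ^ 10100000 = 11010011
byte 6: 00010000 ^ 10011110 = 10001110
byte 7: 11101000 ^ 00011101 = 11110101
byte 8: 00011111 ^ 01011111 = 01000000
byte 9: 10100000 ^ 10100111 = 00000111
byte 10: 00110001 ^ 10010010 = 10100011
byte 11: 10010111 ^ 01111101 = 11101010

79 cd ca 1d c0 d3 8e f5 40 07 a3 ea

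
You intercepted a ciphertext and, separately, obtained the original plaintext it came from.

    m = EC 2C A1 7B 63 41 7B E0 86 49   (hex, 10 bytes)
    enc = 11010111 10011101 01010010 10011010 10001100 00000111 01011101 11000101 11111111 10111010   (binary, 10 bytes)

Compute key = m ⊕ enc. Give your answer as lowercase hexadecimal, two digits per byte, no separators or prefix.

Since enc = m ⊕ key, XORing both sides with m gives key = m ⊕ enc.
byte 0: ec xor d7 = 3b
byte 1: 2c xor 9d = b1
byte 2: a1 xor 52 = f3
byte 3: 7b xor 9a = e1
byte 4: 63 xor 8c = ef
byte 5: 41 xor 07 = 46
byte 6: 7b xor 5d = 26
byte 7: e0 xor c5 = 25
byte 8: 86 xor ff = 79
byte 9: 49 xor ba = f3

3bb1f3e1ef46262579f3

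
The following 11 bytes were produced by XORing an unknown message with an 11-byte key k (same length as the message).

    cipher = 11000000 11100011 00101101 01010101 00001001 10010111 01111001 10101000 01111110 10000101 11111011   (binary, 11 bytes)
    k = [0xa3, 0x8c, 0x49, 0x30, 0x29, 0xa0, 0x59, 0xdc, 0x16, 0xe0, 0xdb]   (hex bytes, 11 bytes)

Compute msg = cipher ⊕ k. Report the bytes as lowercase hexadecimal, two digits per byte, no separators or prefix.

XOR is its own inverse, so applying the key byte-wise gives the result directly.
byte 0: c0 ^ a3 = 63
byte 1: e3 ^ 8c = 6f
byte 2: 2d ^ 49 = 64
byte 3: 55 ^ 30 = 65
byte 4: 09 ^ 29 = 20
byte 5: 97 ^ a0 = 37
byte 6: 79 ^ 59 = 20
byte 7: a8 ^ dc = 74
byte 8: 7e ^ 16 = 68
byte 9: 85 ^ e0 = 65
byte 10: fb ^ db = 20

636f646520372074686520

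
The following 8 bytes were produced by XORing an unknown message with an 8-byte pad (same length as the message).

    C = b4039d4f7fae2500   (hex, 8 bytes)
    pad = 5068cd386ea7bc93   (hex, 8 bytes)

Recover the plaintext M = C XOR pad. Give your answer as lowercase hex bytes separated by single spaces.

b4 XOR 50 = e4
03 XOR 68 = 6b
9d XOR cd = 50
4f XOR 38 = 77
7f XOR 6e = 11
ae XOR a7 = 09
25 XOR bc = 99
00 XOR 93 = 93

e4 6b 50 77 11 09 99 93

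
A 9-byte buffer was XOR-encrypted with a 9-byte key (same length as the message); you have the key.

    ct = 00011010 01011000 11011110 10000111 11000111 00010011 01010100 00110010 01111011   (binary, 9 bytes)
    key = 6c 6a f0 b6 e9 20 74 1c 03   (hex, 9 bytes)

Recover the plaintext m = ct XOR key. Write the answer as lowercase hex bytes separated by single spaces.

76 32 2e 31 2e 33 20 2e 78

byte 0: 1a ^ 6c = 76
byte 1: 58 ^ 6a = 32
byte 2: de ^ f0 = 2e
byte 3: 87 ^ b6 = 31
byte 4: c7 ^ e9 = 2e
byte 5: 13 ^ 20 = 33
byte 6: 54 ^ 74 = 20
byte 7: 32 ^ 1c = 2e
byte 8: 7b ^ 03 = 78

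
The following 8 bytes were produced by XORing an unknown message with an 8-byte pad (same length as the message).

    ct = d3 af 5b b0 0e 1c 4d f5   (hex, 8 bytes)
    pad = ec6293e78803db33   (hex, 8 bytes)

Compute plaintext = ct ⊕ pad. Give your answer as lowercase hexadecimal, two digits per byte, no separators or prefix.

3fcdc857861f96c6

byte 0: 11010011 ^ 11101100 = 00111111
byte 1: 10101111 ^ 01100010 = 11001101
byte 2: 01011011 ^ 10010011 = 11001000
byte 3: 10110000 ^ 11100111 = 01010111
byte 4: 00001110 ^ 10001000 = 10000110
byte 5: 00011100 ^ 00000011 = 00011111
byte 6: 01001101 ^ 11011011 = 10010110
byte 7: 11110101 ^ 00110011 = 11000110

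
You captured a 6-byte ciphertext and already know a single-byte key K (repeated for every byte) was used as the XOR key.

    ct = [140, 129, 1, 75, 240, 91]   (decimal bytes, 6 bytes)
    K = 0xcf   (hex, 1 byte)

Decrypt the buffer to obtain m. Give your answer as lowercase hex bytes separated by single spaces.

The 1-byte key repeats, so the effective keystream is cf cf cf cf cf cf.
byte 0: 10001100 xor 11001111 = 01000011
byte 1: 10000001 xor 11001111 = 01001110
byte 2: 00000001 xor 11001111 = 11001110
byte 3: 01001011 xor 11001111 = 10000100
byte 4: 11110000 xor 11001111 = 00111111
byte 5: 01011011 xor 11001111 = 10010100

43 4e ce 84 3f 94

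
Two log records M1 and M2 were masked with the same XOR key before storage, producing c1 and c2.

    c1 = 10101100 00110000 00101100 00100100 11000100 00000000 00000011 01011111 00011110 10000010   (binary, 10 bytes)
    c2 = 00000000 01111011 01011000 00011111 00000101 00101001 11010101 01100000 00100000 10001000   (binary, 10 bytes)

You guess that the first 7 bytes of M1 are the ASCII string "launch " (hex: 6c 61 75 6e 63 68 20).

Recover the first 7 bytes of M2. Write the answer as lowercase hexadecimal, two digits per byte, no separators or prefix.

c02a0155a241f6

First, c1 ⊕ c2 = (M1 ⊕ K) ⊕ (M2 ⊕ K) = M1 ⊕ M2, so the key drops out. Then M2 = (M1 ⊕ M2) ⊕ M1 over the first 7 bytes.
byte 0: (ac ^ 00) ^ 6c = ac ^ 6c = c0
byte 1: (30 ^ 7b) ^ 61 = 4b ^ 61 = 2a
byte 2: (2c ^ 58) ^ 75 = 74 ^ 75 = 01
byte 3: (24 ^ 1f) ^ 6e = 3b ^ 6e = 55
byte 4: (c4 ^ 05) ^ 63 = c1 ^ 63 = a2
byte 5: (00 ^ 29) ^ 68 = 29 ^ 68 = 41
byte 6: (03 ^ d5) ^ 20 = d6 ^ 20 = f6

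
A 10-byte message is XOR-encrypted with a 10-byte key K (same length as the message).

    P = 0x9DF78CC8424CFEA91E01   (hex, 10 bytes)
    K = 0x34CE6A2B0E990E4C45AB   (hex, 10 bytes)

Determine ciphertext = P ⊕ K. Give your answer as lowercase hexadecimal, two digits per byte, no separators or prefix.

157 xor  52 = 169
247 xor 206 =  57
140 xor 106 = 230
200 xor  43 = 227
 66 xor  14 =  76
 76 xor 153 = 213
254 xor  14 = 240
169 xor  76 = 229
 30 xor  69 =  91
  1 xor 171 = 170

a939e6e34cd5f0e55baa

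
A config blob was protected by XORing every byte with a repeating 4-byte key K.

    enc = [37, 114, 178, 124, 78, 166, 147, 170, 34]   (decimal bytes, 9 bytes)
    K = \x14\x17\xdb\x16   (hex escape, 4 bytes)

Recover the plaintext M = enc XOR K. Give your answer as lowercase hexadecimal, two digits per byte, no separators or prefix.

The 4-byte key repeats, so the effective keystream is 14 17 db 16 14 17 db 16 14.
byte 0: 00100101 ^ 00010100 = 00110001
byte 1: 01110010 ^ 00010111 = 01100101
byte 2: 10110010 ^ 11011011 = 01101001
byte 3: 01111100 ^ 00010110 = 01101010
byte 4: 01001110 ^ 00010100 = 01011010
byte 5: 10100110 ^ 00010111 = 10110001
byte 6: 10010011 ^ 11011011 = 01001000
byte 7: 10101010 ^ 00010110 = 10111100
byte 8: 00100010 ^ 00010100 = 00110110

3165696a5ab148bc36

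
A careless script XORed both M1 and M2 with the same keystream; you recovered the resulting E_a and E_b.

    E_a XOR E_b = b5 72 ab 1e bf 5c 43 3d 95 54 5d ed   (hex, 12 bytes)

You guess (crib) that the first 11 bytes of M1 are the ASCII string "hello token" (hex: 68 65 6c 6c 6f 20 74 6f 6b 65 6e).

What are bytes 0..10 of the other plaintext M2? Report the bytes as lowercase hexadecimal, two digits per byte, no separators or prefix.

Since E_a ⊕ E_b = M1 ⊕ M2, XORing with the guessed M1 bytes yields the corresponding M2 bytes: M2 = (E_a ⊕ E_b) ⊕ M1.
b5 XOR 68 = dd
72 XOR 65 = 17
ab XOR 6c = c7
1e XOR 6c = 72
bf XOR 6f = d0
5c XOR 20 = 7c
43 XOR 74 = 37
3d XOR 6f = 52
95 XOR 6b = fe
54 XOR 65 = 31
5d XOR 6e = 33

dd17c772d07c3752fe3133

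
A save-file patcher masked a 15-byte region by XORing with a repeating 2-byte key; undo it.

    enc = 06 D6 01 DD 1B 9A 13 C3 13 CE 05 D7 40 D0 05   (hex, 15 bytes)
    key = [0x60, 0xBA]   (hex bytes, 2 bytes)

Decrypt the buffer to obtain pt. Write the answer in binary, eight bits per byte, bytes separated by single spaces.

01100110 01101100 01100001 01100111 01111011 00100000 01110011 01111001 01110011 01110100 01100101 01101101 00100000 01101010 01100101

The 2-byte key repeats, so the effective keystream is 60 ba 60 ba 60 ba 60 ba 60 ba 60 ba 60 ba 60.
byte 0: 06 xor 60 = 66
byte 1: d6 xor ba = 6c
byte 2: 01 xor 60 = 61
byte 3: dd xor ba = 67
byte 4: 1b xor 60 = 7b
byte 5: 9a xor ba = 20
byte 6: 13 xor 60 = 73
byte 7: c3 xor ba = 79
byte 8: 13 xor 60 = 73
byte 9: ce xor ba = 74
byte 10: 05 xor 60 = 65
byte 11: d7 xor ba = 6d
byte 12: 40 xor 60 = 20
byte 13: d0 xor ba = 6a
byte 14: 05 xor 60 = 65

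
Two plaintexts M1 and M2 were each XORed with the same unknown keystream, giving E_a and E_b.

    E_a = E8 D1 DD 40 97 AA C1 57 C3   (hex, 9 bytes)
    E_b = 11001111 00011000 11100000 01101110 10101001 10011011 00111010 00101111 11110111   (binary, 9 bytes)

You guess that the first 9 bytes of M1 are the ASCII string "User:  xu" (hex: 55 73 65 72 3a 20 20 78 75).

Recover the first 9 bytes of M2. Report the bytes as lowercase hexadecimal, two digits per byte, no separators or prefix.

First, E_a ⊕ E_b = (M1 ⊕ K) ⊕ (M2 ⊕ K) = M1 ⊕ M2, so the key drops out. Then M2 = (M1 ⊕ M2) ⊕ M1 over the first 9 bytes.
byte 0: (e8 XOR cf) XOR 55 = 27 XOR 55 = 72
byte 1: (d1 XOR 18) XOR 73 = c9 XOR 73 = ba
byte 2: (dd XOR e0) XOR 65 = 3d XOR 65 = 58
byte 3: (40 XOR 6e) XOR 72 = 2e XOR 72 = 5c
byte 4: (97 XOR a9) XOR 3a = 3e XOR 3a = 04
byte 5: (aa XOR 9b) XOR 20 = 31 XOR 20 = 11
byte 6: (c1 XOR 3a) XOR 20 = fb XOR 20 = db
byte 7: (57 XOR 2f) XOR 78 = 78 XOR 78 = 00
byte 8: (c3 XOR f7) XOR 75 = 34 XOR 75 = 41

72ba585c0411db0041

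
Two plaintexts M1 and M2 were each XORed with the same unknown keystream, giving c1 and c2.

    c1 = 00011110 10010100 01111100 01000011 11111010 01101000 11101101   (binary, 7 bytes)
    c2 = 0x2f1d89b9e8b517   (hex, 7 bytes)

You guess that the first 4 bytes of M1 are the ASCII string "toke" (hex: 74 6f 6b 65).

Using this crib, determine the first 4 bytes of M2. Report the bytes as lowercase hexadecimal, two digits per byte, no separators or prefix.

45e69e9f

First, c1 ⊕ c2 = (M1 ⊕ K) ⊕ (M2 ⊕ K) = M1 ⊕ M2, so the key drops out. Then M2 = (M1 ⊕ M2) ⊕ M1 over the first 4 bytes.
byte 0: (1e ⊕ 2f) ⊕ 74 = 31 ⊕ 74 = 45
byte 1: (94 ⊕ 1d) ⊕ 6f = 89 ⊕ 6f = e6
byte 2: (7c ⊕ 89) ⊕ 6b = f5 ⊕ 6b = 9e
byte 3: (43 ⊕ b9) ⊕ 65 = fa ⊕ 65 = 9f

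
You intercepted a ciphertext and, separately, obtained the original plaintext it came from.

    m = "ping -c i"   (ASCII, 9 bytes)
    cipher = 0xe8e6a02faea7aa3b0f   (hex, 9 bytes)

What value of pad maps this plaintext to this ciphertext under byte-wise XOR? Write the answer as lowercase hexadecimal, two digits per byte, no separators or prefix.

988fce488e8ac91b66

Since cipher = m ⊕ pad, XORing both sides with m gives pad = m ⊕ cipher.
70 ⊕ e8 = 98
69 ⊕ e6 = 8f
6e ⊕ a0 = ce
67 ⊕ 2f = 48
20 ⊕ ae = 8e
2d ⊕ a7 = 8a
63 ⊕ aa = c9
20 ⊕ 3b = 1b
69 ⊕ 0f = 66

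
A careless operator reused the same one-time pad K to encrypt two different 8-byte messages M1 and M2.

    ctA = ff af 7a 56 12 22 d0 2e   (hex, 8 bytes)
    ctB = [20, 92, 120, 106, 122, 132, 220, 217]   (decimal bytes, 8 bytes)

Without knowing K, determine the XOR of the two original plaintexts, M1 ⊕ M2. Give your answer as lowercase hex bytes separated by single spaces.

eb f3 02 3c 68 a6 0c f7

ctA ⊕ ctB = (M1 ⊕ K) ⊕ (M2 ⊕ K) = M1 ⊕ M2 — the shared key cancels under XOR.
255 ⊕  20 = 235
175 ⊕  92 = 243
122 ⊕ 120 =   2
 86 ⊕ 106 =  60
 18 ⊕ 122 = 104
 34 ⊕ 132 = 166
208 ⊕ 220 =  12
 46 ⊕ 217 = 247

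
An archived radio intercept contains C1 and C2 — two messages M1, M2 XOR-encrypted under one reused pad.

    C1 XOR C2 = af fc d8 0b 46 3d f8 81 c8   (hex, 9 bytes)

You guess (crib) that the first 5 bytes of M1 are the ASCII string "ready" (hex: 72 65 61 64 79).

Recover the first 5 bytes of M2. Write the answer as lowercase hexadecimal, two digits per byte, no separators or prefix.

Since C1 ⊕ C2 = M1 ⊕ M2, XORing with the guessed M1 bytes yields the corresponding M2 bytes: M2 = (C1 ⊕ C2) ⊕ M1.
byte 0: 10101111 xor 01110010 = 11011101
byte 1: 11111100 xor 01100101 = 10011001
byte 2: 11011000 xor 01100001 = 10111001
byte 3: 00001011 xor 01100100 = 01101111
byte 4: 01000110 xor 01111001 = 00111111

dd99b96f3f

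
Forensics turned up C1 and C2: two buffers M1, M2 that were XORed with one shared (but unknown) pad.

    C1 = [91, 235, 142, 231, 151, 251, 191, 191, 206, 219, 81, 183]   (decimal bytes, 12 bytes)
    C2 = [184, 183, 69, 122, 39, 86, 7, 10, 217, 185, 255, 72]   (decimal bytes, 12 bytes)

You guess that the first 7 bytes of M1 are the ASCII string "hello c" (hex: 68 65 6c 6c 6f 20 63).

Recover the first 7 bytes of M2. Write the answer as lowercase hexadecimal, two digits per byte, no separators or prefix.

First, C1 ⊕ C2 = (M1 ⊕ K) ⊕ (M2 ⊕ K) = M1 ⊕ M2, so the key drops out. Then M2 = (M1 ⊕ M2) ⊕ M1 over the first 7 bytes.
byte 0: (5b ⊕ b8) ⊕ 68 = e3 ⊕ 68 = 8b
byte 1: (eb ⊕ b7) ⊕ 65 = 5c ⊕ 65 = 39
byte 2: (8e ⊕ 45) ⊕ 6c = cb ⊕ 6c = a7
byte 3: (e7 ⊕ 7a) ⊕ 6c = 9d ⊕ 6c = f1
byte 4: (97 ⊕ 27) ⊕ 6f = b0 ⊕ 6f = df
byte 5: (fb ⊕ 56) ⊕ 20 = ad ⊕ 20 = 8d
byte 6: (bf ⊕ 07) ⊕ 63 = b8 ⊕ 63 = db

8b39a7f1df8ddb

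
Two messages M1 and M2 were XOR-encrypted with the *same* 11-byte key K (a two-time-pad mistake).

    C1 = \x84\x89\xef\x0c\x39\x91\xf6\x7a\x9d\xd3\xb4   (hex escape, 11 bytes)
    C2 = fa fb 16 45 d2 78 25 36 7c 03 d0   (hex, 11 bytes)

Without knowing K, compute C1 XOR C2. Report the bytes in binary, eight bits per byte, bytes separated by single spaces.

01111110 01110010 11111001 01001001 11101011 11101001 11010011 01001100 11100001 11010000 01100100

C1 ⊕ C2 = (M1 ⊕ K) ⊕ (M2 ⊕ K) = M1 ⊕ M2 — the shared key cancels under XOR.
84 ^ fa = 7e
89 ^ fb = 72
ef ^ 16 = f9
0c ^ 45 = 49
39 ^ d2 = eb
91 ^ 78 = e9
f6 ^ 25 = d3
7a ^ 36 = 4c
9d ^ 7c = e1
d3 ^ 03 = d0
b4 ^ d0 = 64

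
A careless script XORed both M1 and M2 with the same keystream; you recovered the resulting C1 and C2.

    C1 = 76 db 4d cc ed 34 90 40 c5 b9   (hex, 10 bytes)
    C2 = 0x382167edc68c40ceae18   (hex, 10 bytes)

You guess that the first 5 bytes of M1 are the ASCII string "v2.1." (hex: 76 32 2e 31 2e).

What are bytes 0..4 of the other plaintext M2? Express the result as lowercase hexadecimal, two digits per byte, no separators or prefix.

38c8041005

First, C1 ⊕ C2 = (M1 ⊕ K) ⊕ (M2 ⊕ K) = M1 ⊕ M2, so the key drops out. Then M2 = (M1 ⊕ M2) ⊕ M1 over the first 5 bytes.
byte 0: (76 XOR 38) XOR 76 = 4e XOR 76 = 38
byte 1: (db XOR 21) XOR 32 = fa XOR 32 = c8
byte 2: (4d XOR 67) XOR 2e = 2a XOR 2e = 04
byte 3: (cc XOR ed) XOR 31 = 21 XOR 31 = 10
byte 4: (ed XOR c6) XOR 2e = 2b XOR 2e = 05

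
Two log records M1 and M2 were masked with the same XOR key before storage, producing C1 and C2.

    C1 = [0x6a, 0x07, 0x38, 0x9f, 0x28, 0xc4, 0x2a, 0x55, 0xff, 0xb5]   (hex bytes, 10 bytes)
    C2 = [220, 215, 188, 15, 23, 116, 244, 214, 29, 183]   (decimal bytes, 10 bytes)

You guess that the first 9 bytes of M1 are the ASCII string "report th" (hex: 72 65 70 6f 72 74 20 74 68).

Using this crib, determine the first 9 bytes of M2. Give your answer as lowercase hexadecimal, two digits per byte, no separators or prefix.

First, C1 ⊕ C2 = (M1 ⊕ K) ⊕ (M2 ⊕ K) = M1 ⊕ M2, so the key drops out. Then M2 = (M1 ⊕ M2) ⊕ M1 over the first 9 bytes.
byte 0: (6a XOR dc) XOR 72 = b6 XOR 72 = c4
byte 1: (07 XOR d7) XOR 65 = d0 XOR 65 = b5
byte 2: (38 XOR bc) XOR 70 = 84 XOR 70 = f4
byte 3: (9f XOR 0f) XOR 6f = 90 XOR 6f = ff
byte 4: (28 XOR 17) XOR 72 = 3f XOR 72 = 4d
byte 5: (c4 XOR 74) XOR 74 = b0 XOR 74 = c4
byte 6: (2a XOR f4) XOR 20 = de XOR 20 = fe
byte 7: (55 XOR d6) XOR 74 = 83 XOR 74 = f7
byte 8: (ff XOR 1d) XOR 68 = e2 XOR 68 = 8a

c4b5f4ff4dc4fef78a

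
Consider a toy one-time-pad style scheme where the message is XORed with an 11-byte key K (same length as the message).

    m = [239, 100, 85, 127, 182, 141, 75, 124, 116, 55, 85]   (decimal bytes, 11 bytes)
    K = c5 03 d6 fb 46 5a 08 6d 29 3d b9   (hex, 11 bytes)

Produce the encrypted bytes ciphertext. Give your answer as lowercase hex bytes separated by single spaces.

2a 67 83 84 f0 d7 43 11 5d 0a ec

XOR is its own inverse, so applying the key byte-wise gives the result directly.
byte 0: ef XOR c5 = 2a
byte 1: 64 XOR 03 = 67
byte 2: 55 XOR d6 = 83
byte 3: 7f XOR fb = 84
byte 4: b6 XOR 46 = f0
byte 5: 8d XOR 5a = d7
byte 6: 4b XOR 08 = 43
byte 7: 7c XOR 6d = 11
byte 8: 74 XOR 29 = 5d
byte 9: 37 XOR 3d = 0a
byte 10: 55 XOR b9 = ec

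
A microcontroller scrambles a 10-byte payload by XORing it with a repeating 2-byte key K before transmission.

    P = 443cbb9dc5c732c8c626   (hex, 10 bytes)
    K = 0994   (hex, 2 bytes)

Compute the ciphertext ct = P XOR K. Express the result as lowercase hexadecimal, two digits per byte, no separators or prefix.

4da8b209cc533b5ccfb2

The 2-byte key repeats, so the effective keystream is 09 94 09 94 09 94 09 94 09 94.
byte 0:  68 xor   9 =  77
byte 1:  60 xor 148 = 168
byte 2: 187 xor   9 = 178
byte 3: 157 xor 148 =   9
byte 4: 197 xor   9 = 204
byte 5: 199 xor 148 =  83
byte 6:  50 xor   9 =  59
byte 7: 200 xor 148 =  92
byte 8: 198 xor   9 = 207
byte 9:  38 xor 148 = 178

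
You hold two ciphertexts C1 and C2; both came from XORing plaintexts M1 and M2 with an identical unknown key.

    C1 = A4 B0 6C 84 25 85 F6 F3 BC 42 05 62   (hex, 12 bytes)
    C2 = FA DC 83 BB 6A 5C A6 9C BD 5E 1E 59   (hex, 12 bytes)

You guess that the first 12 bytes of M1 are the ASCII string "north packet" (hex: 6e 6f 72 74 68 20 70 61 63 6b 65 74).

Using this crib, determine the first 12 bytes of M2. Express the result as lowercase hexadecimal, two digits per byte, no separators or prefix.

30039d4b27f9200e62777e4f

First, C1 ⊕ C2 = (M1 ⊕ K) ⊕ (M2 ⊕ K) = M1 ⊕ M2, so the key drops out. Then M2 = (M1 ⊕ M2) ⊕ M1 over the first 12 bytes.
byte 0: (a4 ⊕ fa) ⊕ 6e = 5e ⊕ 6e = 30
byte 1: (b0 ⊕ dc) ⊕ 6f = 6c ⊕ 6f = 03
byte 2: (6c ⊕ 83) ⊕ 72 = ef ⊕ 72 = 9d
byte 3: (84 ⊕ bb) ⊕ 74 = 3f ⊕ 74 = 4b
byte 4: (25 ⊕ 6a) ⊕ 68 = 4f ⊕ 68 = 27
byte 5: (85 ⊕ 5c) ⊕ 20 = d9 ⊕ 20 = f9
byte 6: (f6 ⊕ a6) ⊕ 70 = 50 ⊕ 70 = 20
byte 7: (f3 ⊕ 9c) ⊕ 61 = 6f ⊕ 61 = 0e
byte 8: (bc ⊕ bd) ⊕ 63 = 01 ⊕ 63 = 62
byte 9: (42 ⊕ 5e) ⊕ 6b = 1c ⊕ 6b = 77
byte 10: (05 ⊕ 1e) ⊕ 65 = 1b ⊕ 65 = 7e
byte 11: (62 ⊕ 59) ⊕ 74 = 3b ⊕ 74 = 4f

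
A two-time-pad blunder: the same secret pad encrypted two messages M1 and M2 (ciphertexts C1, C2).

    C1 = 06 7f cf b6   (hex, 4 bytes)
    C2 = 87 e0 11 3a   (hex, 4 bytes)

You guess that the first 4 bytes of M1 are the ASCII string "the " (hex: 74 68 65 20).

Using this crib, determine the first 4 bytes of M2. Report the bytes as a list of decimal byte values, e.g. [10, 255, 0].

[245, 247, 187, 172]

First, C1 ⊕ C2 = (M1 ⊕ K) ⊕ (M2 ⊕ K) = M1 ⊕ M2, so the key drops out. Then M2 = (M1 ⊕ M2) ⊕ M1 over the first 4 bytes.
byte 0: (06 ^ 87) ^ 74 = 81 ^ 74 = f5
byte 1: (7f ^ e0) ^ 68 = 9f ^ 68 = f7
byte 2: (cf ^ 11) ^ 65 = de ^ 65 = bb
byte 3: (b6 ^ 3a) ^ 20 = 8c ^ 20 = ac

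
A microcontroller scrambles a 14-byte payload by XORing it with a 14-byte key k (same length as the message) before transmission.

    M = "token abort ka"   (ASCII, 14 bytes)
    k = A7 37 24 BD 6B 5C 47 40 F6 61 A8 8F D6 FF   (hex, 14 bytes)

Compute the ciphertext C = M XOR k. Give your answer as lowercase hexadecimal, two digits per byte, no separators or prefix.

XOR is its own inverse, so applying the key byte-wise gives the result directly.
byte 0: 01110100 xor 10100111 = 11010011
byte 1: 01101111 xor 00110111 = 01011000
byte 2: 01101011 xor 00100100 = 01001111
byte 3: 01100101 xor 10111101 = 11011000
byte 4: 01101110 xor 01101011 = 00000101
byte 5: 00100000 xor 01011100 = 01111100
byte 6: 01100001 xor 01000111 = 00100110
byte 7: 01100010 xor 01000000 = 00100010
byte 8: 01101111 xor 11110110 = 10011001
byte 9: 01110010 xor 01100001 = 00010011
byte 10: 01110100 xor 10101000 = 11011100
byte 11: 00100000 xor 10001111 = 10101111
byte 12: 01101011 xor 11010110 = 10111101
byte 13: 01100001 xor 11111111 = 10011110

d3584fd8057c26229913dcafbd9e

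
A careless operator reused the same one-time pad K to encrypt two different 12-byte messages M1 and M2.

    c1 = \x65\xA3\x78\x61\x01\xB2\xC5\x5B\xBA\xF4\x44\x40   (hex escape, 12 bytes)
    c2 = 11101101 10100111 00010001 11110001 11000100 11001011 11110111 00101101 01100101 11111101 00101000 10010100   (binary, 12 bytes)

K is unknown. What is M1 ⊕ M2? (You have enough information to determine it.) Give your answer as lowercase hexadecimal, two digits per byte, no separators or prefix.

88046990c5793276df096cd4

c1 ⊕ c2 = (M1 ⊕ K) ⊕ (M2 ⊕ K) = M1 ⊕ M2 — the shared key cancels under XOR.
byte 0: 65 ⊕ ed = 88
byte 1: a3 ⊕ a7 = 04
byte 2: 78 ⊕ 11 = 69
byte 3: 61 ⊕ f1 = 90
byte 4: 01 ⊕ c4 = c5
byte 5: b2 ⊕ cb = 79
byte 6: c5 ⊕ f7 = 32
byte 7: 5b ⊕ 2d = 76
byte 8: ba ⊕ 65 = df
byte 9: f4 ⊕ fd = 09
byte 10: 44 ⊕ 28 = 6c
byte 11: 40 ⊕ 94 = d4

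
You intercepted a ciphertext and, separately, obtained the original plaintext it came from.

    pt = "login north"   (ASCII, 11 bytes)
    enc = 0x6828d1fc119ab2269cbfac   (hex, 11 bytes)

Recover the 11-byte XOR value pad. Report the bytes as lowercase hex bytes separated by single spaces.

Since enc = pt ⊕ pad, XORing both sides with pt gives pad = pt ⊕ enc.
01101100 xor 01101000 = 00000100
01101111 xor 00101000 = 01000111
01100111 xor 11010001 = 10110110
01101001 xor 11111100 = 10010101
01101110 xor 00010001 = 01111111
00100000 xor 10011010 = 10111010
01101110 xor 10110010 = 11011100
01101111 xor 00100110 = 01001001
01110010 xor 10011100 = 11101110
01110100 xor 10111111 = 11001011
01101000 xor 10101100 = 11000100

04 47 b6 95 7f ba dc 49 ee cb c4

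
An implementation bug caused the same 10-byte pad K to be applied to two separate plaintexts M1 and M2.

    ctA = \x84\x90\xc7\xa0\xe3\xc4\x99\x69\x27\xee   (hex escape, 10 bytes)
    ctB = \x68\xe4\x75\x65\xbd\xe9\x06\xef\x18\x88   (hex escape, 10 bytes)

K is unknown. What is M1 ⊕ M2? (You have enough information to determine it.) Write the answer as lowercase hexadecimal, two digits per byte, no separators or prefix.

ec74b2c55e2d9f863f66

ctA ⊕ ctB = (M1 ⊕ K) ⊕ (M2 ⊕ K) = M1 ⊕ M2 — the shared key cancels under XOR.
84 ^ 68 = ec
90 ^ e4 = 74
c7 ^ 75 = b2
a0 ^ 65 = c5
e3 ^ bd = 5e
c4 ^ e9 = 2d
99 ^ 06 = 9f
69 ^ ef = 86
27 ^ 18 = 3f
ee ^ 88 = 66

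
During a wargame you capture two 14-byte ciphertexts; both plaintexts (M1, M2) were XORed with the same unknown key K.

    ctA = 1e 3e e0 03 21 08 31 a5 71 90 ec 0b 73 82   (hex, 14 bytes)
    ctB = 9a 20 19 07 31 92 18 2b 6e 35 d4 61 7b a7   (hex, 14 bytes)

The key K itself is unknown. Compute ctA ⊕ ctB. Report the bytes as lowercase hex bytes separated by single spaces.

ctA ⊕ ctB = (M1 ⊕ K) ⊕ (M2 ⊕ K) = M1 ⊕ M2 — the shared key cancels under XOR.
byte 0: 1e XOR 9a = 84
byte 1: 3e XOR 20 = 1e
byte 2: e0 XOR 19 = f9
byte 3: 03 XOR 07 = 04
byte 4: 21 XOR 31 = 10
byte 5: 08 XOR 92 = 9a
byte 6: 31 XOR 18 = 29
byte 7: a5 XOR 2b = 8e
byte 8: 71 XOR 6e = 1f
byte 9: 90 XOR 35 = a5
byte 10: ec XOR d4 = 38
byte 11: 0b XOR 61 = 6a
byte 12: 73 XOR 7b = 08
byte 13: 82 XOR a7 = 25

84 1e f9 04 10 9a 29 8e 1f a5 38 6a 08 25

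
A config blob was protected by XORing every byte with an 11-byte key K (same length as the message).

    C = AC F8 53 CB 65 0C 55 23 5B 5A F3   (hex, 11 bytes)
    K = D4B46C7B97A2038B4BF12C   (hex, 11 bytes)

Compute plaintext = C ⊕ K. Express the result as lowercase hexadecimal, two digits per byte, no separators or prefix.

XOR is its own inverse, so applying the key byte-wise gives the result directly.
byte 0: 10101100 xor 11010100 = 01111000
byte 1: 11111000 xor 10110100 = 01001100
byte 2: 01010011 xor 01101100 = 00111111
byte 3: 11001011 xor 01111011 = 10110000
byte 4: 01100101 xor 10010111 = 11110010
byte 5: 00001100 xor 10100010 = 10101110
byte 6: 01010101 xor 00000011 = 01010110
byte 7: 00100011 xor 10001011 = 10101000
byte 8: 01011011 xor 01001011 = 00010000
byte 9: 01011010 xor 11110001 = 10101011
byte 10: 11110011 xor 00101100 = 11011111

784c3fb0f2ae56a810abdf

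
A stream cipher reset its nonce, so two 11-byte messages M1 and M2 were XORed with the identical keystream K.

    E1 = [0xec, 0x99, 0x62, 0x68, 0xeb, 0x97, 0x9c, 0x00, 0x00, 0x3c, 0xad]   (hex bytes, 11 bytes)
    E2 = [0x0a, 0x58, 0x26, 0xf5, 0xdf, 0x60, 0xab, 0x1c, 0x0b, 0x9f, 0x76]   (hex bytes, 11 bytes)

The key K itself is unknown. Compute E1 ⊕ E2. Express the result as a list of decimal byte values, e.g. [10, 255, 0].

[230, 193, 68, 157, 52, 247, 55, 28, 11, 163, 219]

E1 ⊕ E2 = (M1 ⊕ K) ⊕ (M2 ⊕ K) = M1 ⊕ M2 — the shared key cancels under XOR.
236 ⊕  10 = 230
153 ⊕  88 = 193
 98 ⊕  38 =  68
104 ⊕ 245 = 157
235 ⊕ 223 =  52
151 ⊕  96 = 247
156 ⊕ 171 =  55
  0 ⊕  28 =  28
  0 ⊕  11 =  11
 60 ⊕ 159 = 163
173 ⊕ 118 = 219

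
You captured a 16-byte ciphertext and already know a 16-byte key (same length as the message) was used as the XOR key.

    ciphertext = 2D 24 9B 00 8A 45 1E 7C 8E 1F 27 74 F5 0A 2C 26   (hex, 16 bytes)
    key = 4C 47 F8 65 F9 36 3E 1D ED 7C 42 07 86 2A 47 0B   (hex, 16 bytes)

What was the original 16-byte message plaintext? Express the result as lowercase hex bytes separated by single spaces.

61 63 63 65 73 73 20 61 63 63 65 73 73 20 6b 2d

XOR is its own inverse, so applying the key byte-wise gives the result directly.
 45 ⊕  76 =  97
 36 ⊕  71 =  99
155 ⊕ 248 =  99
  0 ⊕ 101 = 101
138 ⊕ 249 = 115
 69 ⊕  54 = 115
 30 ⊕  62 =  32
124 ⊕  29 =  97
142 ⊕ 237 =  99
 31 ⊕ 124 =  99
 39 ⊕  66 = 101
116 ⊕   7 = 115
245 ⊕ 134 = 115
 10 ⊕  42 =  32
 44 ⊕  71 = 107
 38 ⊕  11 =  45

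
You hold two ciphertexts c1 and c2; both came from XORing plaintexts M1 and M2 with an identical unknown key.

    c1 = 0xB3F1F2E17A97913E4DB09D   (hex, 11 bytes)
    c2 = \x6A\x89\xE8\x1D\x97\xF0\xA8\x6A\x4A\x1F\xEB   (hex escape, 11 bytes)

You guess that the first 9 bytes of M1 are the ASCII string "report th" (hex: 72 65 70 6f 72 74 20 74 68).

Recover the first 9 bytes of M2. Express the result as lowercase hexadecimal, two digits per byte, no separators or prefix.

First, c1 ⊕ c2 = (M1 ⊕ K) ⊕ (M2 ⊕ K) = M1 ⊕ M2, so the key drops out. Then M2 = (M1 ⊕ M2) ⊕ M1 over the first 9 bytes.
byte 0: (b3 ^ 6a) ^ 72 = d9 ^ 72 = ab
byte 1: (f1 ^ 89) ^ 65 = 78 ^ 65 = 1d
byte 2: (f2 ^ e8) ^ 70 = 1a ^ 70 = 6a
byte 3: (e1 ^ 1d) ^ 6f = fc ^ 6f = 93
byte 4: (7a ^ 97) ^ 72 = ed ^ 72 = 9f
byte 5: (97 ^ f0) ^ 74 = 67 ^ 74 = 13
byte 6: (91 ^ a8) ^ 20 = 39 ^ 20 = 19
byte 7: (3e ^ 6a) ^ 74 = 54 ^ 74 = 20
byte 8: (4d ^ 4a) ^ 68 = 07 ^ 68 = 6f

ab1d6a939f1319206f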